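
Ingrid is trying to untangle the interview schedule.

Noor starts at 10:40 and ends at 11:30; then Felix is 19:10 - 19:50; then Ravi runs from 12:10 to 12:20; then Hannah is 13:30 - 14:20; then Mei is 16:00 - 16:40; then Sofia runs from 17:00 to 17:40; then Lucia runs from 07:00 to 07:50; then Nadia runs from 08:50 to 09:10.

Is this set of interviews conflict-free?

Yes

Sorted by start: Lucia, Nadia, Noor, Ravi, Hannah, Mei, Sofia, Felix.
Nadia starts after Lucia ends — done with Lucia.
Noor starts after Nadia ends — done with Nadia.
Ravi starts after Noor ends — done with Noor.
Hannah starts after Ravi ends — done with Ravi.
Mei starts after Hannah ends — done with Hannah.
Sofia starts after Mei ends — done with Mei.
Felix starts after Sofia ends.
Every pair is clear; the schedule has no overlaps.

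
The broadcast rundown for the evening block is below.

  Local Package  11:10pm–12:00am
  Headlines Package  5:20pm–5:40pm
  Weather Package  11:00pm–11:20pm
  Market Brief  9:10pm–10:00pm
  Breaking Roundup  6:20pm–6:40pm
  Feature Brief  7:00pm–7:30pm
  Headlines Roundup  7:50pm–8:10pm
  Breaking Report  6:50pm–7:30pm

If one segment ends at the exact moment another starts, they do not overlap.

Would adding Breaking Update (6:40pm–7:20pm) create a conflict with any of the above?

Yes — it overlaps Breaking Report, Feature Brief

Headlines Package: ends 5:40pm at or before Breaking Update starts 6:40pm → clear.
Breaking Roundup: ends 6:40pm at or before Breaking Update starts 6:40pm → clear.
Breaking Report: starts 6:50pm before Breaking Update ends 7:20pm, and ends 7:30pm after Breaking Update starts 6:40pm → overlap.
Feature Brief: starts 7:00pm before Breaking Update ends 7:20pm, and ends 7:30pm after Breaking Update starts 6:40pm → overlap.
Headlines Roundup: starts 7:50pm at or after Breaking Update ends 7:20pm → clear.
Market Brief: starts 9:10pm at or after Breaking Update ends 7:20pm → clear.
Weather Package: starts 11:00pm at or after Breaking Update ends 7:20pm → clear.
Local Package: starts 11:10pm at or after Breaking Update ends 7:20pm → clear.
Breaking Update overlaps Breaking Report, Feature Brief.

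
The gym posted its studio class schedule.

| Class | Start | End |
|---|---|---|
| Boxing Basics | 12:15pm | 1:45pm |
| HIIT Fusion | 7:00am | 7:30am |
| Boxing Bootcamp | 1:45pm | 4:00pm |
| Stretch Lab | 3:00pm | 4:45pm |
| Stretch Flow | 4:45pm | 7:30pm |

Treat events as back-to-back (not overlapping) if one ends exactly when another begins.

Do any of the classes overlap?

Sorted by start: HIIT Fusion, Boxing Basics, Boxing Bootcamp, Stretch Lab, Stretch Flow.
Boxing Basics starts after HIIT Fusion ends, so nothing later overlaps HIIT Fusion either.
Boxing Bootcamp starts exactly when Boxing Basics ends (back-to-back, no overlap), so nothing later overlaps Boxing Basics either.
Stretch Lab starts before Boxing Bootcamp ends → Boxing Bootcamp and Stretch Lab overlap.
That's a conflict, so the schedule is not conflict-free.

Yes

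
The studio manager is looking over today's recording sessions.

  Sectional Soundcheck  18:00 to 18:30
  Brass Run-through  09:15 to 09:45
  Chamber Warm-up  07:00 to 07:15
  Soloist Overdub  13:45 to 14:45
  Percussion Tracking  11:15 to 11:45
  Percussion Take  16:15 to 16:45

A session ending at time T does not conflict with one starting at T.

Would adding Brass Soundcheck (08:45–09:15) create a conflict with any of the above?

No — it doesn't clash with anything

Chamber Warm-up: ends 07:15 at or before Brass Soundcheck starts 08:45 → clear.
Brass Run-through: starts 09:15 at or after Brass Soundcheck ends 09:15 → clear.
Percussion Tracking: starts 11:15 at or after Brass Soundcheck ends 09:15 → clear.
Soloist Overdub: starts 13:45 at or after Brass Soundcheck ends 09:15 → clear.
Percussion Take: starts 16:15 at or after Brass Soundcheck ends 09:15 → clear.
Sectional Soundcheck: starts 18:00 at or after Brass Soundcheck ends 09:15 → clear.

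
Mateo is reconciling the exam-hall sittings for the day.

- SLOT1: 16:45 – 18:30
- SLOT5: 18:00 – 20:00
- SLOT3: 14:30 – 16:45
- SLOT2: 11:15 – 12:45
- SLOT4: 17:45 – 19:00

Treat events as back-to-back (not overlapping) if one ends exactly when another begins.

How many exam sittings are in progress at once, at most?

3

Walk through starts and ends in time order (an end at T is processed before a start at T):
11:15 start SLOT2 → 1
12:45 end SLOT2 → 0
14:30 start SLOT3 → 1
16:45 end SLOT3 → 0
16:45 start SLOT1 → 1
17:45 start SLOT4 → 2
18:00 start SLOT5 → 3
18:30 end SLOT1 → 2
19:00 end SLOT4 → 1
20:00 end SLOT5 → 0
Peak is 3, at 18:00 (SLOT1, SLOT4, SLOT5).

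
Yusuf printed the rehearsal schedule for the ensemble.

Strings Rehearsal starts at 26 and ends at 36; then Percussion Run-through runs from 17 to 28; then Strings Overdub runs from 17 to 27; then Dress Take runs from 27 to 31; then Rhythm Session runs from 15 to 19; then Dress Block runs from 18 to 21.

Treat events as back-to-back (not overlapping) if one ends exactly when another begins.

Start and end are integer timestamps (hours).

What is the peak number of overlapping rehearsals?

Sweep the timeline, counting +1 at each start and −1 at each end (ends before starts at a tie):
15 start Rhythm Session → 1
17 start Percussion Run-through → 2
17 start Strings Overdub → 3
18 start Dress Block → 4
19 end Rhythm Session → 3
21 end Dress Block → 2
26 start Strings Rehearsal → 3
27 end Strings Overdub → 2
27 start Dress Take → 3
28 end Percussion Run-through → 2
31 end Dress Take → 1
36 end Strings Rehearsal → 0
Peak is 4, at 18 (Dress Block, Percussion Run-through, Rhythm Session, Strings Overdub).

4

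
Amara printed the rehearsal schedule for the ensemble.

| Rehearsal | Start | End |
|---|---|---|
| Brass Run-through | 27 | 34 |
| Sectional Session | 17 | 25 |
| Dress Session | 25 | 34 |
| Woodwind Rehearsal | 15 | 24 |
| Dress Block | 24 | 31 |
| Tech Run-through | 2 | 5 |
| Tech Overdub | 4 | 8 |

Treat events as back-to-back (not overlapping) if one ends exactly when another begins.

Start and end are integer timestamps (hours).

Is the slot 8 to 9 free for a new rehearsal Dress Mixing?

Yes — the slot is free

Tech Run-through: ends 5 at or before Dress Mixing starts 8 → clear.
Tech Overdub: ends 8 at or before Dress Mixing starts 8 → clear.
Woodwind Rehearsal: starts 15 at or after Dress Mixing ends 9 → clear.
Sectional Session: starts 17 at or after Dress Mixing ends 9 → clear.
Dress Block: starts 24 at or after Dress Mixing ends 9 → clear.
Dress Session: starts 25 at or after Dress Mixing ends 9 → clear.
Brass Run-through: starts 27 at or after Dress Mixing ends 9 → clear.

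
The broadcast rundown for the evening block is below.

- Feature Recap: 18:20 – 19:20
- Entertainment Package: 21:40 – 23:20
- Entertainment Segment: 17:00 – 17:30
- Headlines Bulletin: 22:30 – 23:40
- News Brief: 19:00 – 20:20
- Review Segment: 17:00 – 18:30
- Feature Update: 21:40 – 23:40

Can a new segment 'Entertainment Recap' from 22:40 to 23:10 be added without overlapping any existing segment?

Entertainment Segment: ends 17:30 at or before Entertainment Recap starts 22:40 → clear.
Review Segment: ends 18:30 at or before Entertainment Recap starts 22:40 → clear.
Feature Recap: ends 19:20 at or before Entertainment Recap starts 22:40 → clear.
News Brief: ends 20:20 at or before Entertainment Recap starts 22:40 → clear.
Feature Update: starts 21:40 before Entertainment Recap ends 23:10, and ends 23:40 after Entertainment Recap starts 22:40 → overlap.
Entertainment Package: starts 21:40 before Entertainment Recap ends 23:10, and ends 23:20 after Entertainment Recap starts 22:40 → overlap.
Headlines Bulletin: starts 22:30 before Entertainment Recap ends 23:10, and ends 23:40 after Entertainment Recap starts 22:40 → overlap.
Entertainment Recap overlaps Headlines Bulletin, Feature Update, Entertainment Package.

No — it overlaps Entertainment Package, Feature Update, Headlines Bulletin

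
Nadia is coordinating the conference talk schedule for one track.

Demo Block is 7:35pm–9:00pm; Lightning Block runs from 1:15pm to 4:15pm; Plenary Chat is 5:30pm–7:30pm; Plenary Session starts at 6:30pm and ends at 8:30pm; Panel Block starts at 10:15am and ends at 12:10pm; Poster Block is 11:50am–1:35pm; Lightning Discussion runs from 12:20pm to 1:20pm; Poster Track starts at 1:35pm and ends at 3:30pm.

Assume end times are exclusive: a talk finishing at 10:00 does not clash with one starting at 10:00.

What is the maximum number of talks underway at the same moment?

Sort all start/end points and keep a running count:
10:15am start Panel Block → 1
11:50am start Poster Block → 2
12:10pm end Panel Block → 1
12:20pm start Lightning Discussion → 2
1:15pm start Lightning Block → 3
1:20pm end Lightning Discussion → 2
1:35pm end Poster Block → 1
1:35pm start Poster Track → 2
3:30pm end Poster Track → 1
4:15pm end Lightning Block → 0
5:30pm start Plenary Chat → 1
6:30pm start Plenary Session → 2
7:30pm end Plenary Chat → 1
7:35pm start Demo Block → 2
8:30pm end Plenary Session → 1
9:00pm end Demo Block → 0
Peak is 3, at 1:15pm (Lightning Block, Lightning Discussion, Poster Block).

3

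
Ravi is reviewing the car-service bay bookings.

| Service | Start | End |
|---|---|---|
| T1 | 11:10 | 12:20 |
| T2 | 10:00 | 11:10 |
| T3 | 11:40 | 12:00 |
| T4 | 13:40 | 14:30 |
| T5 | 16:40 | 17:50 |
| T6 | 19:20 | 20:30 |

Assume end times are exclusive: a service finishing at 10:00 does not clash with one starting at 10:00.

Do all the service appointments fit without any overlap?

Sorted by start: T2, T1, T3, T4, T5, T6.
T1 starts exactly when T2 ends (back-to-back, no overlap); T2 is clear from here.
T3 starts before T1 ends → T1 and T3 overlap.
That's a conflict, so the schedule is not conflict-free.

No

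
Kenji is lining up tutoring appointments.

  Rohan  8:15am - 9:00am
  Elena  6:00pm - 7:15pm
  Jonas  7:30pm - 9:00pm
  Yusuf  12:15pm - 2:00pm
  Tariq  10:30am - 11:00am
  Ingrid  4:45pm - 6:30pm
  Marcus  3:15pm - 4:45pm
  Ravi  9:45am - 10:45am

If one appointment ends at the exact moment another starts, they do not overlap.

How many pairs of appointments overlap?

Sorted by start: Rohan, Ravi, Tariq, Yusuf, Marcus, Ingrid, Elena, Jonas.
Ravi starts after Rohan ends; Rohan is clear from here.
Tariq starts before Ravi ends → Ravi and Tariq overlap.
Yusuf starts after Ravi ends; Ravi is clear from here.
Yusuf starts after Tariq ends; Tariq is clear from here.
Marcus starts after Yusuf ends; Yusuf is clear from here.
Ingrid starts exactly when Marcus ends (back-to-back, no overlap); Marcus is clear from here.
Elena starts before Ingrid ends → Ingrid and Elena overlap.
Jonas starts after Ingrid ends.
Jonas starts after Elena ends.
Overlapping pairs: Elena & Ingrid, Ravi & Tariq — 2 in total.

2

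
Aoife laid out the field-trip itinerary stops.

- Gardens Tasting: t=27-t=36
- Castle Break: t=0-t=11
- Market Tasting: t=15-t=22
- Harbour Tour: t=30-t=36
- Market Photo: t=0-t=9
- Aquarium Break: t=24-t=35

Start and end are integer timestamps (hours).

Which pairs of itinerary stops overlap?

Check each pair: they overlap iff neither finishes before the other starts.
Sorted by start: Market Photo, Castle Break, Market Tasting, Aquarium Break, Gardens Tasting, Harbour Tour.
Castle Break starts before Market Photo ends → Market Photo and Castle Break overlap.
Market Tasting starts after Market Photo ends, so nothing later overlaps Market Photo either.
Market Tasting starts after Castle Break ends, so nothing later overlaps Castle Break either.
Aquarium Break starts after Market Tasting ends, so nothing later overlaps Market Tasting either.
Gardens Tasting starts before Aquarium Break ends → Aquarium Break and Gardens Tasting overlap.
Harbour Tour starts before Aquarium Break ends → Aquarium Break and Harbour Tour overlap.
Harbour Tour starts before Gardens Tasting ends → Gardens Tasting and Harbour Tour overlap.

Aquarium Break & Gardens Tasting, Aquarium Break & Harbour Tour, Castle Break & Market Photo, Gardens Tasting & Harbour Tour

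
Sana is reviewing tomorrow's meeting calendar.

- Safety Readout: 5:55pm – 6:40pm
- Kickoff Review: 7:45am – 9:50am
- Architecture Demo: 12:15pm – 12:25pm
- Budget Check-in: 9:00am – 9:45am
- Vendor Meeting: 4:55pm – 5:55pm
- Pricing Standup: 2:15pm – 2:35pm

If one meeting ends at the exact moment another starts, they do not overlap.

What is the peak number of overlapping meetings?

2

Walk through starts and ends in time order (an end at T is processed before a start at T):
7:45am start Kickoff Review → 1
9:00am start Budget Check-in → 2
9:45am end Budget Check-in → 1
9:50am end Kickoff Review → 0
12:15pm start Architecture Demo → 1
12:25pm end Architecture Demo → 0
2:15pm start Pricing Standup → 1
2:35pm end Pricing Standup → 0
4:55pm start Vendor Meeting → 1
5:55pm end Vendor Meeting → 0
5:55pm start Safety Readout → 1
6:40pm end Safety Readout → 0
Peak is 2, at 9:00am (Budget Check-in, Kickoff Review).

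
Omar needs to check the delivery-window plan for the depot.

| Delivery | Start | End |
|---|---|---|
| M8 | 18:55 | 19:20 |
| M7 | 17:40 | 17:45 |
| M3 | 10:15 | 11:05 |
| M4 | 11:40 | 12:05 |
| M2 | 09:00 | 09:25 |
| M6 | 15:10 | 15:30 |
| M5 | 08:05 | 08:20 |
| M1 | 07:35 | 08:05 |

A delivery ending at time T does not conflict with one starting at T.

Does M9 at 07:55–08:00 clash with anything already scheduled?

Yes — it overlaps M1

M1: starts 07:35 before M9 ends 08:00, and ends 08:05 after M9 starts 07:55 → overlap.
M5: starts 08:05 at or after M9 ends 08:00 → clear.
M2: starts 09:00 at or after M9 ends 08:00 → clear.
M3: starts 10:15 at or after M9 ends 08:00 → clear.
M4: starts 11:40 at or after M9 ends 08:00 → clear.
M6: starts 15:10 at or after M9 ends 08:00 → clear.
M7: starts 17:40 at or after M9 ends 08:00 → clear.
M8: starts 18:55 at or after M9 ends 08:00 → clear.
M9 overlaps M1.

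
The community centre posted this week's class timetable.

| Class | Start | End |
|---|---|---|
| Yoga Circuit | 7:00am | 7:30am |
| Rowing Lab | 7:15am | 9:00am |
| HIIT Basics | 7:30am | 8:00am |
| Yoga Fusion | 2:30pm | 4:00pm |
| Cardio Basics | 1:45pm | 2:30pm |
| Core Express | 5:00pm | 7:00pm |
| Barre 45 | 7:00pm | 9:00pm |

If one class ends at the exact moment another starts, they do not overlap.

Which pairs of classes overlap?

Sorted by start: Yoga Circuit, Rowing Lab, HIIT Basics, Cardio Basics, Yoga Fusion, Core Express, Barre 45.
Rowing Lab starts before Yoga Circuit ends → Yoga Circuit and Rowing Lab overlap.
HIIT Basics starts exactly when Yoga Circuit ends (back-to-back, no overlap), so nothing later overlaps Yoga Circuit either.
HIIT Basics starts before Rowing Lab ends → Rowing Lab and HIIT Basics overlap.
Cardio Basics starts after Rowing Lab ends, so nothing later overlaps Rowing Lab either.
Cardio Basics starts after HIIT Basics ends, so nothing later overlaps HIIT Basics either.
Yoga Fusion starts exactly when Cardio Basics ends (back-to-back, no overlap), so nothing later overlaps Cardio Basics either.
Core Express starts after Yoga Fusion ends, so nothing later overlaps Yoga Fusion either.
Barre 45 starts exactly when Core Express ends (back-to-back, no overlap).

HIIT Basics & Rowing Lab, Rowing Lab & Yoga Circuit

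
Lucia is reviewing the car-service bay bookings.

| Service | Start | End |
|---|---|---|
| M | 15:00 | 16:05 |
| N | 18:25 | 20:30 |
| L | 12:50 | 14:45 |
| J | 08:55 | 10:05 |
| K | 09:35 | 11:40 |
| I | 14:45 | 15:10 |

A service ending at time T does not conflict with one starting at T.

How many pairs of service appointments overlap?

2

Sorted by start: J, K, L, I, M, N.
K starts before J ends → J and K overlap.
L starts after J ends — done with J.
L starts after K ends — done with K.
I starts exactly when L ends (back-to-back, no overlap) — done with L.
M starts before I ends → I and M overlap.
N starts after I ends.
N starts after M ends.
Overlapping pairs: I & M, J & K — 2 in total.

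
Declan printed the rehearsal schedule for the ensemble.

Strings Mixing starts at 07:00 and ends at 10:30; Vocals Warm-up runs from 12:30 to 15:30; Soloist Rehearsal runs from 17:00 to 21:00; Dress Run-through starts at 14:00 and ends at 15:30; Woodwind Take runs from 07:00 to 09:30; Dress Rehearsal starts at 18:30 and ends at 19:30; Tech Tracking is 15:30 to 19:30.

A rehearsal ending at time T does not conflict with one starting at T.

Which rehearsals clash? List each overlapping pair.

Sorted by start: Strings Mixing, Woodwind Take, Vocals Warm-up, Dress Run-through, Tech Tracking, Soloist Rehearsal, Dress Rehearsal.
Woodwind Take starts before Strings Mixing ends → Strings Mixing and Woodwind Take overlap.
Vocals Warm-up starts after Strings Mixing ends, so Strings Mixing has no further overlaps.
Vocals Warm-up starts after Woodwind Take ends, so Woodwind Take has no further overlaps.
Dress Run-through starts before Vocals Warm-up ends → Vocals Warm-up and Dress Run-through overlap.
Tech Tracking starts exactly when Vocals Warm-up ends (back-to-back, no overlap), so Vocals Warm-up has no further overlaps.
Tech Tracking starts exactly when Dress Run-through ends (back-to-back, no overlap), so Dress Run-through has no further overlaps.
Soloist Rehearsal starts before Tech Tracking ends → Tech Tracking and Soloist Rehearsal overlap.
Dress Rehearsal starts before Tech Tracking ends → Tech Tracking and Dress Rehearsal overlap.
Dress Rehearsal starts before Soloist Rehearsal ends → Soloist Rehearsal and Dress Rehearsal overlap.

Dress Rehearsal & Soloist Rehearsal, Dress Rehearsal & Tech Tracking, Dress Run-through & Vocals Warm-up, Soloist Rehearsal & Tech Tracking, Strings Mixing & Woodwind Take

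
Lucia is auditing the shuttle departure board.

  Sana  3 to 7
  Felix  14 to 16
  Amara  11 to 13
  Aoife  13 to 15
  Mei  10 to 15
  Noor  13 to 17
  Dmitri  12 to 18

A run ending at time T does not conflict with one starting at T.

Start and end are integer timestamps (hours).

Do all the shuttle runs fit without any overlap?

No

Two intervals overlap when each starts before the other ends.
Sorted by start: Sana, Mei, Amara, Dmitri, Aoife, Noor, Felix.
Mei starts after Sana ends — done with Sana.
Amara starts before Mei ends → Mei and Amara overlap.
That's a conflict, so the schedule is not conflict-free.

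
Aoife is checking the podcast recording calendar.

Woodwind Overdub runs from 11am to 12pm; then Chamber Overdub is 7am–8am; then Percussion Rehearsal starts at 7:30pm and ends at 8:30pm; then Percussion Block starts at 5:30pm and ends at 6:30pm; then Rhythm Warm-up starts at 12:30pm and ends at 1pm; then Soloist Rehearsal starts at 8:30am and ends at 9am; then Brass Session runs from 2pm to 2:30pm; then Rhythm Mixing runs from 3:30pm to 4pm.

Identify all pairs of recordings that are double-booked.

Sorted by start: Chamber Overdub, Soloist Rehearsal, Woodwind Overdub, Rhythm Warm-up, Brass Session, Rhythm Mixing, Percussion Block, Percussion Rehearsal.
Soloist Rehearsal starts after Chamber Overdub ends; Chamber Overdub is clear from here.
Woodwind Overdub starts after Soloist Rehearsal ends; Soloist Rehearsal is clear from here.
Rhythm Warm-up starts after Woodwind Overdub ends; Woodwind Overdub is clear from here.
Brass Session starts after Rhythm Warm-up ends; Rhythm Warm-up is clear from here.
Rhythm Mixing starts after Brass Session ends; Brass Session is clear from here.
Percussion Block starts after Rhythm Mixing ends; Rhythm Mixing is clear from here.
Percussion Rehearsal starts after Percussion Block ends.

no conflicts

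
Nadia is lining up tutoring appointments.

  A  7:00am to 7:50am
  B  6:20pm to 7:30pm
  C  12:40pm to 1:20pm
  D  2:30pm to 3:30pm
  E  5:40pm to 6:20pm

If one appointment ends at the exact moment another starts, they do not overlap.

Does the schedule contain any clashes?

Sorted by start: A, C, D, E, B.
C starts after A ends, so A has no further overlaps.
D starts after C ends, so C has no further overlaps.
E starts after D ends, so D has no further overlaps.
B starts exactly when E ends (back-to-back, no overlap).
Every pair is clear; the schedule has no overlaps.

No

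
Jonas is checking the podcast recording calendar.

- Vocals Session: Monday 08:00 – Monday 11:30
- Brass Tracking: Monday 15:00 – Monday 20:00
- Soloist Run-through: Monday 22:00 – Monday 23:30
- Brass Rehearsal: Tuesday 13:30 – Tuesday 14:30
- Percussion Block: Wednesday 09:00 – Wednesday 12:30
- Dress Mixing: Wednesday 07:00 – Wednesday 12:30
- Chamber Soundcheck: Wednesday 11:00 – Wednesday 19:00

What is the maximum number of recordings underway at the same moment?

3

Walk through starts and ends in time order (an end at T is processed before a start at T):
Monday 08:00 start Vocals Session → 1
Monday 11:30 end Vocals Session → 0
Monday 15:00 start Brass Tracking → 1
Monday 20:00 end Brass Tracking → 0
Monday 22:00 start Soloist Run-through → 1
Monday 23:30 end Soloist Run-through → 0
Tuesday 13:30 start Brass Rehearsal → 1
Tuesday 14:30 end Brass Rehearsal → 0
Wednesday 07:00 start Dress Mixing → 1
Wednesday 09:00 start Percussion Block → 2
Wednesday 11:00 start Chamber Soundcheck → 3
Wednesday 12:30 end Dress Mixing → 2
Wednesday 12:30 end Percussion Block → 1
Wednesday 19:00 end Chamber Soundcheck → 0
Peak is 3, at Wednesday 11:00 (Chamber Soundcheck, Dress Mixing, Percussion Block).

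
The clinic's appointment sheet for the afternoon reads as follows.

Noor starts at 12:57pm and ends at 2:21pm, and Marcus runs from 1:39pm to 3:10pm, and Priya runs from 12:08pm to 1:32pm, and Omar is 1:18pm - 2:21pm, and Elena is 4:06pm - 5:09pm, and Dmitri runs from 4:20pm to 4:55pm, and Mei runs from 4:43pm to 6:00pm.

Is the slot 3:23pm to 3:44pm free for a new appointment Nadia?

Priya: ends 1:32pm at or before Nadia starts 3:23pm → clear.
Noor: ends 2:21pm at or before Nadia starts 3:23pm → clear.
Omar: ends 2:21pm at or before Nadia starts 3:23pm → clear.
Marcus: ends 3:10pm at or before Nadia starts 3:23pm → clear.
Elena: starts 4:06pm at or after Nadia ends 3:44pm → clear.
Dmitri: starts 4:20pm at or after Nadia ends 3:44pm → clear.
Mei: starts 4:43pm at or after Nadia ends 3:44pm → clear.

Yes — the slot is free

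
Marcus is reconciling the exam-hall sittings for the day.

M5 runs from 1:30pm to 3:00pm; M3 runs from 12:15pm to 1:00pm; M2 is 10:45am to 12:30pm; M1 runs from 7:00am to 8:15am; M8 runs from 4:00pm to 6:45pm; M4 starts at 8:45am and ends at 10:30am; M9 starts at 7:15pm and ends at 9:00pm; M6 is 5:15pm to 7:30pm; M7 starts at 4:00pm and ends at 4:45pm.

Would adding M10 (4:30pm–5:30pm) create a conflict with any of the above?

M1: ends 8:15am at or before M10 starts 4:30pm → clear.
M4: ends 10:30am at or before M10 starts 4:30pm → clear.
M2: ends 12:30pm at or before M10 starts 4:30pm → clear.
M3: ends 1:00pm at or before M10 starts 4:30pm → clear.
M5: ends 3:00pm at or before M10 starts 4:30pm → clear.
M7: starts 4:00pm before M10 ends 5:30pm, and ends 4:45pm after M10 starts 4:30pm → overlap.
M8: starts 4:00pm before M10 ends 5:30pm, and ends 6:45pm after M10 starts 4:30pm → overlap.
M6: starts 5:15pm before M10 ends 5:30pm, and ends 7:30pm after M10 starts 4:30pm → overlap.
M9: starts 7:15pm at or after M10 ends 5:30pm → clear.
M10 overlaps M6, M7, M8.

Yes — it overlaps M6, M7, M8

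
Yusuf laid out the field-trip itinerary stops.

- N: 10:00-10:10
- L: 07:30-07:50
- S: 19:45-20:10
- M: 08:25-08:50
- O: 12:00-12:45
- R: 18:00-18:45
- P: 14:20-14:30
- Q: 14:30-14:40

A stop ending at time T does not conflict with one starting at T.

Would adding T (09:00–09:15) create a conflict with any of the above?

L: ends 07:50 at or before T starts 09:00 → clear.
M: ends 08:50 at or before T starts 09:00 → clear.
N: starts 10:00 at or after T ends 09:15 → clear.
O: starts 12:00 at or after T ends 09:15 → clear.
P: starts 14:20 at or after T ends 09:15 → clear.
Q: starts 14:30 at or after T ends 09:15 → clear.
R: starts 18:00 at or after T ends 09:15 → clear.
S: starts 19:45 at or after T ends 09:15 → clear.

No — it doesn't clash with anything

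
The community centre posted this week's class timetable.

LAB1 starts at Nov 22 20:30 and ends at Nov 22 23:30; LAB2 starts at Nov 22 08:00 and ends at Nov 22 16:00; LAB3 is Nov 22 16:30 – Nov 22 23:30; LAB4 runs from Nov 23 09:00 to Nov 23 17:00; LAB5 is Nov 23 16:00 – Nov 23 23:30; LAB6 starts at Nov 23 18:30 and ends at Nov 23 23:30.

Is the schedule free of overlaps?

No

Sorted by start: LAB2, LAB3, LAB1, LAB4, LAB5, LAB6.
LAB3 starts after LAB2 ends, so nothing later overlaps LAB2 either.
LAB1 starts before LAB3 ends → LAB3 and LAB1 overlap.
That's a conflict, so the schedule is not conflict-free.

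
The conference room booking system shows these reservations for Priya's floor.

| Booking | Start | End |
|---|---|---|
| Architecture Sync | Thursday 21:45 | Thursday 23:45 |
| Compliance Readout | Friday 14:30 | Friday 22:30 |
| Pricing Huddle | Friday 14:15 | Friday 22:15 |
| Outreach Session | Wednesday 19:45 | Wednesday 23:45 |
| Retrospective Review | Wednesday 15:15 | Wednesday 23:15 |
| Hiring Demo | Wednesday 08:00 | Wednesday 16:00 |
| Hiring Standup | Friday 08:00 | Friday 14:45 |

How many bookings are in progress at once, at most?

Sort all start/end points and keep a running count:
Wednesday 08:00 start Hiring Demo → 1
Wednesday 15:15 start Retrospective Review → 2
Wednesday 16:00 end Hiring Demo → 1
Wednesday 19:45 start Outreach Session → 2
Wednesday 23:15 end Retrospective Review → 1
Wednesday 23:45 end Outreach Session → 0
Thursday 21:45 start Architecture Sync → 1
Thursday 23:45 end Architecture Sync → 0
Friday 08:00 start Hiring Standup → 1
Friday 14:15 start Pricing Huddle → 2
Friday 14:30 start Compliance Readout → 3
Friday 14:45 end Hiring Standup → 2
Friday 22:15 end Pricing Huddle → 1
Friday 22:30 end Compliance Readout → 0
Peak is 3, at Friday 14:30 (Compliance Readout, Hiring Standup, Pricing Huddle).

3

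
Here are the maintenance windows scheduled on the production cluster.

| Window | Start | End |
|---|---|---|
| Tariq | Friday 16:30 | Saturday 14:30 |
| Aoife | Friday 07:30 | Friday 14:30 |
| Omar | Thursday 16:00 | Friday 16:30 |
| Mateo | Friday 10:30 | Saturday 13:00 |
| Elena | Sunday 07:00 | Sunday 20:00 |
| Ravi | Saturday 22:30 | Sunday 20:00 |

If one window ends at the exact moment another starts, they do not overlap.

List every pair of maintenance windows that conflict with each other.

Aoife & Mateo, Aoife & Omar, Elena & Ravi, Mateo & Omar, Mateo & Tariq

Check each pair: they overlap iff neither finishes before the other starts.
Sorted by start: Omar, Aoife, Mateo, Tariq, Ravi, Elena.
Aoife starts before Omar ends → Omar and Aoife overlap.
Mateo starts before Omar ends → Omar and Mateo overlap.
Tariq starts exactly when Omar ends (back-to-back, no overlap), so Omar has no further overlaps.
Mateo starts before Aoife ends → Aoife and Mateo overlap.
Tariq starts after Aoife ends, so Aoife has no further overlaps.
Tariq starts before Mateo ends → Mateo and Tariq overlap.
Ravi starts after Mateo ends, so Mateo has no further overlaps.
Ravi starts after Tariq ends, so Tariq has no further overlaps.
Elena starts before Ravi ends → Ravi and Elena overlap.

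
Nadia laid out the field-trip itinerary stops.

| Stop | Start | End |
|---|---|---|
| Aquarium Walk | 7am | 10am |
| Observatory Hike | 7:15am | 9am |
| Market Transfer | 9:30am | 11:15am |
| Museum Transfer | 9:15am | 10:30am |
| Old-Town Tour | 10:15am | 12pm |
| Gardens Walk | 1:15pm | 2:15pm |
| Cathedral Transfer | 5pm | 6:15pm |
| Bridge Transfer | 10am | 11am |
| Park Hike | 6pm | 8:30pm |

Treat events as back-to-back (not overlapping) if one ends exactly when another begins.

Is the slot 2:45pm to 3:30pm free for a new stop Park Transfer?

Aquarium Walk: ends 10am at or before Park Transfer starts 2:45pm → clear.
Observatory Hike: ends 9am at or before Park Transfer starts 2:45pm → clear.
Museum Transfer: ends 10:30am at or before Park Transfer starts 2:45pm → clear.
Market Transfer: ends 11:15am at or before Park Transfer starts 2:45pm → clear.
Bridge Transfer: ends 11am at or before Park Transfer starts 2:45pm → clear.
Old-Town Tour: ends 12pm at or before Park Transfer starts 2:45pm → clear.
Gardens Walk: ends 2:15pm at or before Park Transfer starts 2:45pm → clear.
Cathedral Transfer: starts 5pm at or after Park Transfer ends 3:30pm → clear.
Park Hike: starts 6pm at or after Park Transfer ends 3:30pm → clear.

Yes — the slot is free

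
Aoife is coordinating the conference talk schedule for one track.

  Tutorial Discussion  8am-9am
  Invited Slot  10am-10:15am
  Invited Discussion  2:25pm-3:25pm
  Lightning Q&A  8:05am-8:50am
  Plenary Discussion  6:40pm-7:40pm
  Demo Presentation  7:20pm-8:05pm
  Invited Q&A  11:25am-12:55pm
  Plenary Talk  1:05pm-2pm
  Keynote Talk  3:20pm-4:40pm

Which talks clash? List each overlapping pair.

Two intervals overlap when each starts before the other ends.
Sorted by start: Tutorial Discussion, Lightning Q&A, Invited Slot, Invited Q&A, Plenary Talk, Invited Discussion, Keynote Talk, Plenary Discussion, Demo Presentation.
Lightning Q&A starts before Tutorial Discussion ends → Tutorial Discussion and Lightning Q&A overlap.
Invited Slot starts after Tutorial Discussion ends; Tutorial Discussion is clear from here.
Invited Slot starts after Lightning Q&A ends; Lightning Q&A is clear from here.
Invited Q&A starts after Invited Slot ends; Invited Slot is clear from here.
Plenary Talk starts after Invited Q&A ends; Invited Q&A is clear from here.
Invited Discussion starts after Plenary Talk ends; Plenary Talk is clear from here.
Keynote Talk starts before Invited Discussion ends → Invited Discussion and Keynote Talk overlap.
Plenary Discussion starts after Invited Discussion ends; Invited Discussion is clear from here.
Plenary Discussion starts after Keynote Talk ends; Keynote Talk is clear from here.
Demo Presentation starts before Plenary Discussion ends → Plenary Discussion and Demo Presentation overlap.

Demo Presentation & Plenary Discussion, Invited Discussion & Keynote Talk, Lightning Q&A & Tutorial Discussion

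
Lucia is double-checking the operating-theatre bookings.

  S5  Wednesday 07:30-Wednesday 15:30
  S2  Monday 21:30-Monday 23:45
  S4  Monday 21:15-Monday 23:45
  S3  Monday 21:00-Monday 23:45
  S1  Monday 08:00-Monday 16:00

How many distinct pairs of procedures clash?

Sorted by start: S1, S3, S4, S2, S5.
S3 starts after S1 ends — done with S1.
S4 starts before S3 ends → S3 and S4 overlap.
S2 starts before S3 ends → S3 and S2 overlap.
S5 starts after S3 ends.
S2 starts before S4 ends → S4 and S2 overlap.
S5 starts after S4 ends.
S5 starts after S2 ends.
Overlapping pairs: S2 & S3, S2 & S4, S3 & S4 — 3 in total.

3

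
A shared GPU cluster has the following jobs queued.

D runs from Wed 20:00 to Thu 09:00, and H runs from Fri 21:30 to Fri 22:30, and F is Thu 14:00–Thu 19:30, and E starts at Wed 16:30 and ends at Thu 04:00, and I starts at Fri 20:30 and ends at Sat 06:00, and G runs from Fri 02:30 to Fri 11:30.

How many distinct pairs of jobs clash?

2

Two intervals overlap when each starts before the other ends.
Sorted by start: E, D, F, G, I, H.
D starts before E ends → E and D overlap.
F starts after E ends, so E has no further overlaps.
F starts after D ends, so D has no further overlaps.
G starts after F ends, so F has no further overlaps.
I starts after G ends, so G has no further overlaps.
H starts before I ends → I and H overlap.
Overlapping pairs: D & E, H & I — 2 in total.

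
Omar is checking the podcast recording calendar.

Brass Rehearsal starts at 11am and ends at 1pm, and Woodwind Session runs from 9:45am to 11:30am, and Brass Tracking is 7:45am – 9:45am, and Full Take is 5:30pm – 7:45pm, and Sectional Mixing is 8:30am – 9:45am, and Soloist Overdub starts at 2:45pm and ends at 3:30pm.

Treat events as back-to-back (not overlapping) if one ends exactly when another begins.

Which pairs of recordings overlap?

Brass Rehearsal & Woodwind Session, Brass Tracking & Sectional Mixing

Two intervals overlap when each starts before the other ends.
Sorted by start: Brass Tracking, Sectional Mixing, Woodwind Session, Brass Rehearsal, Soloist Overdub, Full Take.
Sectional Mixing starts before Brass Tracking ends → Brass Tracking and Sectional Mixing overlap.
Woodwind Session starts exactly when Brass Tracking ends (back-to-back, no overlap); Brass Tracking is clear from here.
Woodwind Session starts exactly when Sectional Mixing ends (back-to-back, no overlap); Sectional Mixing is clear from here.
Brass Rehearsal starts before Woodwind Session ends → Woodwind Session and Brass Rehearsal overlap.
Soloist Overdub starts after Woodwind Session ends; Woodwind Session is clear from here.
Soloist Overdub starts after Brass Rehearsal ends; Brass Rehearsal is clear from here.
Full Take starts after Soloist Overdub ends.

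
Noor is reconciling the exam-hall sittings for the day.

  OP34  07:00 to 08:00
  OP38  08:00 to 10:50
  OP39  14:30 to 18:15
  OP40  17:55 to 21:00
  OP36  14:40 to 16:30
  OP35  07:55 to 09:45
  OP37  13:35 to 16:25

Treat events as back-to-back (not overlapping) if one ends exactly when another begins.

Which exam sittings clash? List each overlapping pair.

OP34 & OP35, OP35 & OP38, OP36 & OP37, OP36 & OP39, OP37 & OP39, OP39 & OP40

Sorted by start: OP34, OP35, OP38, OP37, OP39, OP36, OP40.
OP35 starts before OP34 ends → OP34 and OP35 overlap.
OP38 starts exactly when OP34 ends (back-to-back, no overlap) — done with OP34.
OP38 starts before OP35 ends → OP35 and OP38 overlap.
OP37 starts after OP35 ends — done with OP35.
OP37 starts after OP38 ends — done with OP38.
OP39 starts before OP37 ends → OP37 and OP39 overlap.
OP36 starts before OP37 ends → OP37 and OP36 overlap.
OP40 starts after OP37 ends.
OP36 starts before OP39 ends → OP39 and OP36 overlap.
OP40 starts before OP39 ends → OP39 and OP40 overlap.
OP40 starts after OP36 ends.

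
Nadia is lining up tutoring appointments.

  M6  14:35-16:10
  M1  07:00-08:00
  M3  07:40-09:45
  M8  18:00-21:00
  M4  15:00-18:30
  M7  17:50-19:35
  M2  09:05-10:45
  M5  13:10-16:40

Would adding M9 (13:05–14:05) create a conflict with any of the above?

M1: ends 08:00 at or before M9 starts 13:05 → clear.
M3: ends 09:45 at or before M9 starts 13:05 → clear.
M2: ends 10:45 at or before M9 starts 13:05 → clear.
M5: starts 13:10 before M9 ends 14:05, and ends 16:40 after M9 starts 13:05 → overlap.
M6: starts 14:35 at or after M9 ends 14:05 → clear.
M4: starts 15:00 at or after M9 ends 14:05 → clear.
M7: starts 17:50 at or after M9 ends 14:05 → clear.
M8: starts 18:00 at or after M9 ends 14:05 → clear.
M9 overlaps M5.

Yes — it overlaps M5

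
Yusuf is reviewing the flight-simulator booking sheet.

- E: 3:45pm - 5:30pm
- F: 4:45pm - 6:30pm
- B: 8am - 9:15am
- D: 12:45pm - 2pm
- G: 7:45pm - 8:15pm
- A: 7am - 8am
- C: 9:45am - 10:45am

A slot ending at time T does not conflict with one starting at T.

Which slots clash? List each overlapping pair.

Check each pair: they overlap iff neither finishes before the other starts.
Sorted by start: A, B, C, D, E, F, G.
B starts exactly when A ends (back-to-back, no overlap) — done with A.
C starts after B ends — done with B.
D starts after C ends — done with C.
E starts after D ends — done with D.
F starts before E ends → E and F overlap.
G starts after E ends.
G starts after F ends.

E & F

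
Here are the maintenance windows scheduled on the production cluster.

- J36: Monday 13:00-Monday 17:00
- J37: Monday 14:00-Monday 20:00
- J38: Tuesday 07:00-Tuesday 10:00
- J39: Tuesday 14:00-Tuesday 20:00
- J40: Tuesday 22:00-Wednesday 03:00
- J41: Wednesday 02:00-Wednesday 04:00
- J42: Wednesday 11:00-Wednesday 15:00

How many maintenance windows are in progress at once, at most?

Sort all start/end points and keep a running count:
Monday 13:00 start J36 → 1
Monday 14:00 start J37 → 2
Monday 17:00 end J36 → 1
Monday 20:00 end J37 → 0
Tuesday 07:00 start J38 → 1
Tuesday 10:00 end J38 → 0
Tuesday 14:00 start J39 → 1
Tuesday 20:00 end J39 → 0
Tuesday 22:00 start J40 → 1
Wednesday 02:00 start J41 → 2
Wednesday 03:00 end J40 → 1
Wednesday 04:00 end J41 → 0
Wednesday 11:00 start J42 → 1
Wednesday 15:00 end J42 → 0
Peak is 2, at Monday 14:00 (J36, J37).

2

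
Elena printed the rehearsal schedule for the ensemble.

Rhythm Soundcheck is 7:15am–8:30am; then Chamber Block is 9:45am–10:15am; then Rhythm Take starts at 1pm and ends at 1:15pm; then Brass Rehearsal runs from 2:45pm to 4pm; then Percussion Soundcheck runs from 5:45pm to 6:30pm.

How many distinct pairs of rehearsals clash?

0

Sorted by start: Rhythm Soundcheck, Chamber Block, Rhythm Take, Brass Rehearsal, Percussion Soundcheck.
Chamber Block starts after Rhythm Soundcheck ends, so Rhythm Soundcheck has no further overlaps.
Rhythm Take starts after Chamber Block ends, so Chamber Block has no further overlaps.
Brass Rehearsal starts after Rhythm Take ends, so Rhythm Take has no further overlaps.
Percussion Soundcheck starts after Brass Rehearsal ends.
No pair overlaps.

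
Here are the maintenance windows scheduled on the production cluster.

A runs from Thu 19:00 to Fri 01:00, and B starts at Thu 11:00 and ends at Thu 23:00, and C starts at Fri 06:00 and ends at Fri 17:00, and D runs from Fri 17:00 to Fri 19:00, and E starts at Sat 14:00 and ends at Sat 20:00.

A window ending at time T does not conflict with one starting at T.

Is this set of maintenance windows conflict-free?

No

Sorted by start: B, A, C, D, E.
A starts before B ends → B and A overlap.
That's a conflict, so the schedule is not conflict-free.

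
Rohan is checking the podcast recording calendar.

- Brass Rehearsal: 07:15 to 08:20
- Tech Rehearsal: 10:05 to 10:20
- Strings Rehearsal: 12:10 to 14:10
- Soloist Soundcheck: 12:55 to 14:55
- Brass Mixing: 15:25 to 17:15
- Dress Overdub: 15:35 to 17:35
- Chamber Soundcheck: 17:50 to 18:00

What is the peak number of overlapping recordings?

Sweep the timeline, counting +1 at each start and −1 at each end (ends before starts at a tie):
07:15 start Brass Rehearsal → 1
08:20 end Brass Rehearsal → 0
10:05 start Tech Rehearsal → 1
10:20 end Tech Rehearsal → 0
12:10 start Strings Rehearsal → 1
12:55 start Soloist Soundcheck → 2
14:10 end Strings Rehearsal → 1
14:55 end Soloist Soundcheck → 0
15:25 start Brass Mixing → 1
15:35 start Dress Overdub → 2
17:15 end Brass Mixing → 1
17:35 end Dress Overdub → 0
17:50 start Chamber Soundcheck → 1
18:00 end Chamber Soundcheck → 0
Peak is 2, at 12:55 (Soloist Soundcheck, Strings Rehearsal).

2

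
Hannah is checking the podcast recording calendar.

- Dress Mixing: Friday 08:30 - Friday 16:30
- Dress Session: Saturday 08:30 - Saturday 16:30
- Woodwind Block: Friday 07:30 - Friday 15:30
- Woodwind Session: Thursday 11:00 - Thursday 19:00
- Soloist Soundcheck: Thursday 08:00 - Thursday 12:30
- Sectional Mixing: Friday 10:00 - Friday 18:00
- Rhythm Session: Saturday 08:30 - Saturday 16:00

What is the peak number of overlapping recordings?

3

Sweep the timeline, counting +1 at each start and −1 at each end (ends before starts at a tie):
Thursday 08:00 start Soloist Soundcheck → 1
Thursday 11:00 start Woodwind Session → 2
Thursday 12:30 end Soloist Soundcheck → 1
Thursday 19:00 end Woodwind Session → 0
Friday 07:30 start Woodwind Block → 1
Friday 08:30 start Dress Mixing → 2
Friday 10:00 start Sectional Mixing → 3
Friday 15:30 end Woodwind Block → 2
Friday 16:30 end Dress Mixing → 1
Friday 18:00 end Sectional Mixing → 0
Saturday 08:30 start Dress Session → 1
Saturday 08:30 start Rhythm Session → 2
Saturday 16:00 end Rhythm Session → 1
Saturday 16:30 end Dress Session → 0
Peak is 3, at Friday 10:00 (Dress Mixing, Sectional Mixing, Woodwind Block).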